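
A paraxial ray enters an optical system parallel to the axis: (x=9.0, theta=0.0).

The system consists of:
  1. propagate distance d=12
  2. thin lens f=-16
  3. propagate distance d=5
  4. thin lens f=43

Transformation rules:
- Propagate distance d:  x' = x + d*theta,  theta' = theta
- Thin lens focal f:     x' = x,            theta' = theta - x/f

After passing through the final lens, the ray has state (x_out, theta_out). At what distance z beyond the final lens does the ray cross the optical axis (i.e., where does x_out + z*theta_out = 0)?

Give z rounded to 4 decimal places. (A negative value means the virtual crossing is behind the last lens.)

Answer: -41.0455

Derivation:
Initial: x=9.0000 theta=0.0000
After 1 (propagate distance d=12): x=9.0000 theta=0.0000
After 2 (thin lens f=-16): x=9.0000 theta=0.5625
After 3 (propagate distance d=5): x=11.8125 theta=0.5625
After 4 (thin lens f=43): x=11.8125 theta=99/344 (≈0.2878)
z_focus = -x_out/theta_out = -(11.8125)/(99/344) = -903/22 ≈ -41.0455
Rounded to 4 decimal places: z = -41.0455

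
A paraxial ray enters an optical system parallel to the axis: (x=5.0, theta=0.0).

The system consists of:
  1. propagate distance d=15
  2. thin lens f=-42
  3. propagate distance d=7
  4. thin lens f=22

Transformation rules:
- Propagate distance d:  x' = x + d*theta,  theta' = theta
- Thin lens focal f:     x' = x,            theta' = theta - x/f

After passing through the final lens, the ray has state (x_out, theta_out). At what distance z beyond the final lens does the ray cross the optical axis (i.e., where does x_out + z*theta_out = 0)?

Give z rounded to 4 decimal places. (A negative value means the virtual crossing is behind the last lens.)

Initial: x=5.0000 theta=0.0000
After 1 (propagate distance d=15): x=5.0000 theta=0.0000
After 2 (thin lens f=-42): x=5.0000 theta=5/42 (≈0.1190)
After 3 (propagate distance d=7): x=35/6 (≈5.8333) theta=5/42 (≈0.1190)
After 4 (thin lens f=22): x=35/6 (≈5.8333) theta=-45/308 (≈-0.1461)
z_focus = -x_out/theta_out = -(35/6)/(-45/308) = 1078/27 ≈ 39.9259
Rounded to 4 decimal places: z = 39.9259

Answer: 39.9259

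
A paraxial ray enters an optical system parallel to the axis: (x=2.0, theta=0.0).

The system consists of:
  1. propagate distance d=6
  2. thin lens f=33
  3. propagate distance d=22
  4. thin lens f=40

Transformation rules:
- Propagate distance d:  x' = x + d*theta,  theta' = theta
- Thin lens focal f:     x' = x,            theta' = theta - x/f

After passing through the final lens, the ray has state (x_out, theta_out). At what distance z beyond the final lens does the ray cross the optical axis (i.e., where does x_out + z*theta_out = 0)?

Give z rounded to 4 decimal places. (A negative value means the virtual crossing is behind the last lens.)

Initial: x=2.0000 theta=0.0000
After 1 (propagate distance d=6): x=2.0000 theta=0.0000
After 2 (thin lens f=33): x=2.0000 theta=-2/33 (≈-0.0606)
After 3 (propagate distance d=22): x=2/3 (≈0.6667) theta=-2/33 (≈-0.0606)
After 4 (thin lens f=40): x=2/3 (≈0.6667) theta=-17/220 (≈-0.0773)
z_focus = -x_out/theta_out = -(2/3)/(-17/220) = 440/51 ≈ 8.6275
Rounded to 4 decimal places: z = 8.6275

Answer: 8.6275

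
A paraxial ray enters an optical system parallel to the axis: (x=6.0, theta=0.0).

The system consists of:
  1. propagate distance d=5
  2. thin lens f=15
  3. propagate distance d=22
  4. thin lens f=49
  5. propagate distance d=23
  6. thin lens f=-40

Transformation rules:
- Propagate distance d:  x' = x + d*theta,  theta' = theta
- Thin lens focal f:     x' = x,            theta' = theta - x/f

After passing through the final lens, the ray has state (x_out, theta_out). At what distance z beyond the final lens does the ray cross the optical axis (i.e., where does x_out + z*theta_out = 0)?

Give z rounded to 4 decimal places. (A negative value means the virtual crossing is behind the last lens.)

Initial: x=6.0000 theta=0.0000
After 1 (propagate distance d=5): x=6.0000 theta=0.0000
After 2 (thin lens f=15): x=6.0000 theta=-0.4000
After 3 (propagate distance d=22): x=-2.8000 theta=-0.4000
After 4 (thin lens f=49): x=-2.8000 theta=-12/35 (≈-0.3429)
After 5 (propagate distance d=23): x=-374/35 (≈-10.6857) theta=-12/35 (≈-0.3429)
After 6 (thin lens f=-40): x=-374/35 (≈-10.6857) theta=-0.6100
z_focus = -x_out/theta_out = -(-374/35)/(-0.6100) = -7480/427 ≈ -17.5176
Rounded to 4 decimal places: z = -17.5176

Answer: -17.5176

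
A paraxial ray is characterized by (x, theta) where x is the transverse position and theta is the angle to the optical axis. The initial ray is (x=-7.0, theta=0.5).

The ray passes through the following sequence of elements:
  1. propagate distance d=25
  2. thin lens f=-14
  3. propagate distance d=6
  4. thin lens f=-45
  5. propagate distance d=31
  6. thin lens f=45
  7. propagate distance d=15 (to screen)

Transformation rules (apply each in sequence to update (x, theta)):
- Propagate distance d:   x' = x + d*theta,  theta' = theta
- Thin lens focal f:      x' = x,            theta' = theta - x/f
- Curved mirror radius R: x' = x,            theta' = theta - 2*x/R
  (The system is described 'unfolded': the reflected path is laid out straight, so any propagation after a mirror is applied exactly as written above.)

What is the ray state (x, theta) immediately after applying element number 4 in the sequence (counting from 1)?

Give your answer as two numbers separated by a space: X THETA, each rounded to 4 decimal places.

Answer: 10.8571 1.1341

Derivation:
Initial: x=-7.0000 theta=0.5000
After 1 (propagate distance d=25): x=5.5000 theta=0.5000
After 2 (thin lens f=-14): x=5.5000 theta=25/28 (≈0.8929)
After 3 (propagate distance d=6): x=76/7 (≈10.8571) theta=25/28 (≈0.8929)
After 4 (thin lens f=-45): x=76/7 (≈10.8571) theta=1429/1260 (≈1.1341)
Rounded to 4 decimal places: x = 10.8571, theta = 1.1341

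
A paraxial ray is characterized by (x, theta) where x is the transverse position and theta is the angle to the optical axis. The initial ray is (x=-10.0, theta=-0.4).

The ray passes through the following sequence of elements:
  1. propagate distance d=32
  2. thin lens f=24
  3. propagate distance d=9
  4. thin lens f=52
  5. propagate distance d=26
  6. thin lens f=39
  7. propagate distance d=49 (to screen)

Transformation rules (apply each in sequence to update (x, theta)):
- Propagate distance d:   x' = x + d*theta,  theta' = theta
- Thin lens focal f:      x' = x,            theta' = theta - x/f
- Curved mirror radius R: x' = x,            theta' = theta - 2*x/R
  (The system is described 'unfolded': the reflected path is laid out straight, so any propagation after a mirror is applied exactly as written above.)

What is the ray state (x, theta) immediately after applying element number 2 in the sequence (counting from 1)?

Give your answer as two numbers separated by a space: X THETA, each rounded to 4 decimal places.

Initial: x=-10.0000 theta=-0.4000
After 1 (propagate distance d=32): x=-22.8000 theta=-0.4000
After 2 (thin lens f=24): x=-22.8000 theta=0.5500
Rounded to 4 decimal places: x = -22.8000, theta = 0.5500

Answer: -22.8000 0.5500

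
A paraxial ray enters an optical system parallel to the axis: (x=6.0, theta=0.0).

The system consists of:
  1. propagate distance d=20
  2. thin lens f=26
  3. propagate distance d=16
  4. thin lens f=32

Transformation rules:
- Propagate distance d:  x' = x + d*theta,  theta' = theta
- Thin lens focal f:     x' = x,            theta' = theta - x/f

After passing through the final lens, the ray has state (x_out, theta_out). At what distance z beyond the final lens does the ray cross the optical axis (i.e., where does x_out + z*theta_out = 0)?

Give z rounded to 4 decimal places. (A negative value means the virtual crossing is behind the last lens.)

Initial: x=6.0000 theta=0.0000
After 1 (propagate distance d=20): x=6.0000 theta=0.0000
After 2 (thin lens f=26): x=6.0000 theta=-3/13 (≈-0.2308)
After 3 (propagate distance d=16): x=30/13 (≈2.3077) theta=-3/13 (≈-0.2308)
After 4 (thin lens f=32): x=30/13 (≈2.3077) theta=-63/208 (≈-0.3029)
z_focus = -x_out/theta_out = -(30/13)/(-63/208) = 160/21 ≈ 7.6190
Rounded to 4 decimal places: z = 7.6190

Answer: 7.6190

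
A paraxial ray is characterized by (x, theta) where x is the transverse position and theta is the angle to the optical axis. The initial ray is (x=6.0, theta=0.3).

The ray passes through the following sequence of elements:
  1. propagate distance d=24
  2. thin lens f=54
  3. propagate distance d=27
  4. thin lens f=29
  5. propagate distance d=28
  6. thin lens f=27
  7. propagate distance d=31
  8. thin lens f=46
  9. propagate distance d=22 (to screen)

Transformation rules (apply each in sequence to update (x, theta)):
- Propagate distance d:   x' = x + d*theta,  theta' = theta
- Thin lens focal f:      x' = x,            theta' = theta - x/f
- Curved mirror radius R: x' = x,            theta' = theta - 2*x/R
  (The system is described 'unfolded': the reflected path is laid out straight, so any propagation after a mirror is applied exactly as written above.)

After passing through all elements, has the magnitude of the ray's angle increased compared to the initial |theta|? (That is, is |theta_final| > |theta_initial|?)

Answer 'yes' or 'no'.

Answer: no

Derivation:
Initial: x=6.0000 theta=0.3000
After 1 (propagate distance d=24): x=13.2000 theta=0.3000
After 2 (thin lens f=54): x=13.2000 theta=1/18 (≈0.0556)
After 3 (propagate distance d=27): x=14.7000 theta=1/18 (≈0.0556)
After 4 (thin lens f=29): x=14.7000 theta=-589/1305 (≈-0.4513)
After 5 (propagate distance d=28): x=5383/2610 (≈2.0625) theta=-589/1305 (≈-0.4513)
After 6 (thin lens f=27): x=5383/2610 (≈2.0625) theta=-37189/70470 (≈-0.5277)
After 7 (propagate distance d=31): x=-17371/1215 (≈-14.2971) theta=-37189/70470 (≈-0.5277)
After 8 (thin lens f=46): x=-17371/1215 (≈-14.2971) theta=-58598/270135 (≈-0.2169)
After 9 (propagate distance d=22 (to screen)): x=-3090785/162081 (≈-19.0694) theta=-58598/270135 (≈-0.2169)
|theta_initial|=0.3000 |theta_final|=58598/270135 (≈0.2169) -> not increased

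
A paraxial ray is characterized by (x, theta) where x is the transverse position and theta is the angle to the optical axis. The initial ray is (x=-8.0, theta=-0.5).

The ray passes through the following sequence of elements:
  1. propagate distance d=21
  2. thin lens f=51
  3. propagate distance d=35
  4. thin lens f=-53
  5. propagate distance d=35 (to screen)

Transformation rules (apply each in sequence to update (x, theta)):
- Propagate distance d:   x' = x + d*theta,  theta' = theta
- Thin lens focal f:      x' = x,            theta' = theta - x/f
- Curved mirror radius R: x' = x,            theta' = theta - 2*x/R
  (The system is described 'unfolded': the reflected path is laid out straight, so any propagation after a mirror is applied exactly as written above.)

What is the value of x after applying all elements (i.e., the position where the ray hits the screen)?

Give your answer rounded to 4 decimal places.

Initial: x=-8.0000 theta=-0.5000
After 1 (propagate distance d=21): x=-18.5000 theta=-0.5000
After 2 (thin lens f=51): x=-18.5000 theta=-7/51 (≈-0.1373)
After 3 (propagate distance d=35): x=-2377/102 (≈-23.3039) theta=-7/51 (≈-0.1373)
After 4 (thin lens f=-53): x=-2377/102 (≈-23.3039) theta=-3119/5406 (≈-0.5770)
After 5 (propagate distance d=35 (to screen)): x=-39191/901 (≈-43.4972) theta=-3119/5406 (≈-0.5770)
Rounded to 4 decimal places: x = -43.4972

Answer: -43.4972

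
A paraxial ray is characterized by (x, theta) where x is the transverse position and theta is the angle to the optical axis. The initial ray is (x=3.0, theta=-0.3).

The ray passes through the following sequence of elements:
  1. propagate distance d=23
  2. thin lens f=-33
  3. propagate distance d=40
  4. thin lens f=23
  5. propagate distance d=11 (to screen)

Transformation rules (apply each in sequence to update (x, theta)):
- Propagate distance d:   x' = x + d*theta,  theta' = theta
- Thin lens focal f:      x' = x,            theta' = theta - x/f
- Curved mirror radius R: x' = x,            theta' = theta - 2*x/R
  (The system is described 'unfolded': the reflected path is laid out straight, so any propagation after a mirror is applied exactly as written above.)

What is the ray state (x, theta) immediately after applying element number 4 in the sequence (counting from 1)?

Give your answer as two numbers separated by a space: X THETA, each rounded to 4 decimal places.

Answer: -20.6273 0.4787

Derivation:
Initial: x=3.0000 theta=-0.3000
After 1 (propagate distance d=23): x=-3.9000 theta=-0.3000
After 2 (thin lens f=-33): x=-3.9000 theta=-23/55 (≈-0.4182)
After 3 (propagate distance d=40): x=-2269/110 (≈-20.6273) theta=-23/55 (≈-0.4182)
After 4 (thin lens f=23): x=-2269/110 (≈-20.6273) theta=1211/2530 (≈0.4787)
Rounded to 4 decimal places: x = -20.6273, theta = 0.4787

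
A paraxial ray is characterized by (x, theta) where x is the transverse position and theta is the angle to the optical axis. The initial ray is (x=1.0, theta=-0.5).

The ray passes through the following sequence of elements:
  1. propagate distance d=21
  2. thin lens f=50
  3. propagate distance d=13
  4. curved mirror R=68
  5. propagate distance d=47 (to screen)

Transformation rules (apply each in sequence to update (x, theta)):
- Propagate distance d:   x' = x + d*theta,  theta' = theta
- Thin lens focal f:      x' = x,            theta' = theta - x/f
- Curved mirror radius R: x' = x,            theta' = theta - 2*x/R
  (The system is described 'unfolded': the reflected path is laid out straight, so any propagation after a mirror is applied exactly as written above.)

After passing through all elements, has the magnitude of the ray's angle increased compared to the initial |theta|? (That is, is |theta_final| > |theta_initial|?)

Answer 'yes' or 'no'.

Answer: no

Derivation:
Initial: x=1.0000 theta=-0.5000
After 1 (propagate distance d=21): x=-9.5000 theta=-0.5000
After 2 (thin lens f=50): x=-9.5000 theta=-0.3100
After 3 (propagate distance d=13): x=-13.5300 theta=-0.3100
After 4 (curved mirror R=68): x=-13.5300 theta=299/3400 (≈0.0879)
After 5 (propagate distance d=47 (to screen)): x=-31949/3400 (≈-9.3968) theta=299/3400 (≈0.0879)
|theta_initial|=0.5000 |theta_final|=299/3400 (≈0.0879) -> not increased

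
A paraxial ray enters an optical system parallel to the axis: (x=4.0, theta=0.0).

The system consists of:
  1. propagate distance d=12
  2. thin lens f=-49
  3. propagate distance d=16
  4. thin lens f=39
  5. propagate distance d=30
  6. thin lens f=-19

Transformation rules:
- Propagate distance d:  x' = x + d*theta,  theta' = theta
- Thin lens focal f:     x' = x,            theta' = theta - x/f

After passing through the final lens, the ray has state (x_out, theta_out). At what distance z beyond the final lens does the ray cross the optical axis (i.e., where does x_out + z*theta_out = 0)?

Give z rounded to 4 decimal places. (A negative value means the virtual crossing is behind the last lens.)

Answer: -26.4433

Derivation:
Initial: x=4.0000 theta=0.0000
After 1 (propagate distance d=12): x=4.0000 theta=0.0000
After 2 (thin lens f=-49): x=4.0000 theta=4/49 (≈0.0816)
After 3 (propagate distance d=16): x=260/49 (≈5.3061) theta=4/49 (≈0.0816)
After 4 (thin lens f=39): x=260/49 (≈5.3061) theta=-8/147 (≈-0.0544)
After 5 (propagate distance d=30): x=180/49 (≈3.6735) theta=-8/147 (≈-0.0544)
After 6 (thin lens f=-19): x=180/49 (≈3.6735) theta=388/2793 (≈0.1389)
z_focus = -x_out/theta_out = -(180/49)/(388/2793) = -2565/97 ≈ -26.4433
Rounded to 4 decimal places: z = -26.4433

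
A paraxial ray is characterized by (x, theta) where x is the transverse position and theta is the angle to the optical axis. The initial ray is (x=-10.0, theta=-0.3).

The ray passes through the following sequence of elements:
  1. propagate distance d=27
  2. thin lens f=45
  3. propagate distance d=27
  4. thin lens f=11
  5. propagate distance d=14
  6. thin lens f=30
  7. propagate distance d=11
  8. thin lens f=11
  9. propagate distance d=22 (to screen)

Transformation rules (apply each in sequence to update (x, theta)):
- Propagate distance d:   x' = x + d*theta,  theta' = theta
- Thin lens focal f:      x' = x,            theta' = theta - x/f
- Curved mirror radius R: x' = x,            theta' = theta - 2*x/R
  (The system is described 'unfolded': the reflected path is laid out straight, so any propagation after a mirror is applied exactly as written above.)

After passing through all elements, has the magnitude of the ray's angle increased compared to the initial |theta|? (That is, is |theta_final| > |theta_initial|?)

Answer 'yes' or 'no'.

Initial: x=-10.0000 theta=-0.3000
After 1 (propagate distance d=27): x=-18.1000 theta=-0.3000
After 2 (thin lens f=45): x=-18.1000 theta=23/225 (≈0.1022)
After 3 (propagate distance d=27): x=-15.3400 theta=23/225 (≈0.1022)
After 4 (thin lens f=11): x=-15.3400 theta=7409/4950 (≈1.4968)
After 5 (propagate distance d=14): x=27793/4950 (≈5.6147) theta=7409/4950 (≈1.4968)
After 6 (thin lens f=30): x=27793/4950 (≈5.6147) theta=194477/148500 (≈1.3096)
After 7 (propagate distance d=11): x=2973037/148500 (≈20.0205) theta=194477/148500 (≈1.3096)
After 8 (thin lens f=11): x=2973037/148500 (≈20.0205) theta=-27793/54450 (≈-0.5104)
After 9 (propagate distance d=22 (to screen)): x=1305457/148500 (≈8.7910) theta=-27793/54450 (≈-0.5104)
|theta_initial|=0.3000 |theta_final|=27793/54450 (≈0.5104) -> increased

Answer: yes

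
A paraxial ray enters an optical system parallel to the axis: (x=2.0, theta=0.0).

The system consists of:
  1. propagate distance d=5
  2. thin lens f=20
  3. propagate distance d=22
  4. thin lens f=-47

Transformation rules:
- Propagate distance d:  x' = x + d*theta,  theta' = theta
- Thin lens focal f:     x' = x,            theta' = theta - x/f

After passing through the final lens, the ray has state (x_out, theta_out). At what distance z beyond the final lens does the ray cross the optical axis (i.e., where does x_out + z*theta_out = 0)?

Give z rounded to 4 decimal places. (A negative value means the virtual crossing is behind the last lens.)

Answer: -1.9184

Derivation:
Initial: x=2.0000 theta=0.0000
After 1 (propagate distance d=5): x=2.0000 theta=0.0000
After 2 (thin lens f=20): x=2.0000 theta=-0.1000
After 3 (propagate distance d=22): x=-0.2000 theta=-0.1000
After 4 (thin lens f=-47): x=-0.2000 theta=-49/470 (≈-0.1043)
z_focus = -x_out/theta_out = -(-0.2000)/(-49/470) = -94/49 ≈ -1.9184
Rounded to 4 decimal places: z = -1.9184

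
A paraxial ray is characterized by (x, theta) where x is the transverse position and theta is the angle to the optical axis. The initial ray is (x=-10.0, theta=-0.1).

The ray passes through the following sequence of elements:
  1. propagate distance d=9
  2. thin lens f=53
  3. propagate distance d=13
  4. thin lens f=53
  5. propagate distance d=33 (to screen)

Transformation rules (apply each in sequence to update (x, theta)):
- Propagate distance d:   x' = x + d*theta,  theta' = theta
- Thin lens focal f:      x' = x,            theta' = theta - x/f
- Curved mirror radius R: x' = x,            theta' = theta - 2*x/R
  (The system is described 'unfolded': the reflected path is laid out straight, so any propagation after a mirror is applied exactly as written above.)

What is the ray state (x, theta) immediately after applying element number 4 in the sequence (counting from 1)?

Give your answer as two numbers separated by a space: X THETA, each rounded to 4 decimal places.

Answer: -9.5264 0.2854

Derivation:
Initial: x=-10.0000 theta=-0.1000
After 1 (propagate distance d=9): x=-10.9000 theta=-0.1000
After 2 (thin lens f=53): x=-10.9000 theta=28/265 (≈0.1057)
After 3 (propagate distance d=13): x=-5049/530 (≈-9.5264) theta=28/265 (≈0.1057)
After 4 (thin lens f=53): x=-5049/530 (≈-9.5264) theta=8017/28090 (≈0.2854)
Rounded to 4 decimal places: x = -9.5264, theta = 0.2854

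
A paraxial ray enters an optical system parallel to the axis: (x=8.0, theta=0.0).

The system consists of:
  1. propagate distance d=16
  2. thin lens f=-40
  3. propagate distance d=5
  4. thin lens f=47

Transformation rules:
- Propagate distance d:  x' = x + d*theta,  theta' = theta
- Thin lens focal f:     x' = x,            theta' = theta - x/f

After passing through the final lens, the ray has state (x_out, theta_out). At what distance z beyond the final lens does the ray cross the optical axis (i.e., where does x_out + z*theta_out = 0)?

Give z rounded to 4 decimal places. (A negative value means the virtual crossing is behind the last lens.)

Answer: -1057.5000

Derivation:
Initial: x=8.0000 theta=0.0000
After 1 (propagate distance d=16): x=8.0000 theta=0.0000
After 2 (thin lens f=-40): x=8.0000 theta=0.2000
After 3 (propagate distance d=5): x=9.0000 theta=0.2000
After 4 (thin lens f=47): x=9.0000 theta=2/235 (≈0.0085)
z_focus = -x_out/theta_out = -(9.0000)/(2/235) = -1057.5000
Rounded to 4 decimal places: z = -1057.5000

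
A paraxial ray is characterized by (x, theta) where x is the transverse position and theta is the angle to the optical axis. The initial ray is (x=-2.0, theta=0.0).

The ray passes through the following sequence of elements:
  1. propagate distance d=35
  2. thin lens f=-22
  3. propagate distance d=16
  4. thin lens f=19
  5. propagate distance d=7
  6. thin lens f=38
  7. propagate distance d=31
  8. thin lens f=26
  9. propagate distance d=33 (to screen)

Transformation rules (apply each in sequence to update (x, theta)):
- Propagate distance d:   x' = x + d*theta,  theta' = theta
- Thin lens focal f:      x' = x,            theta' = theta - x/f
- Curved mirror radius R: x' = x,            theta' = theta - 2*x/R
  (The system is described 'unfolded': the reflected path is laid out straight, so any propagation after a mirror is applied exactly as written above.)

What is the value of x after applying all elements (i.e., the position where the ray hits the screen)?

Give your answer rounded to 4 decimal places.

Answer: 4.8284

Derivation:
Initial: x=-2.0000 theta=0.0000
After 1 (propagate distance d=35): x=-2.0000 theta=0.0000
After 2 (thin lens f=-22): x=-2.0000 theta=-1/11 (≈-0.0909)
After 3 (propagate distance d=16): x=-38/11 (≈-3.4545) theta=-1/11 (≈-0.0909)
After 4 (thin lens f=19): x=-38/11 (≈-3.4545) theta=1/11 (≈0.0909)
After 5 (propagate distance d=7): x=-31/11 (≈-2.8182) theta=1/11 (≈0.0909)
After 6 (thin lens f=38): x=-31/11 (≈-2.8182) theta=69/418 (≈0.1651)
After 7 (propagate distance d=31): x=961/418 (≈2.2990) theta=69/418 (≈0.1651)
After 8 (thin lens f=26): x=961/418 (≈2.2990) theta=833/10868 (≈0.0766)
After 9 (propagate distance d=33 (to screen)): x=52475/10868 (≈4.8284) theta=833/10868 (≈0.0766)
Rounded to 4 decimal places: x = 4.8284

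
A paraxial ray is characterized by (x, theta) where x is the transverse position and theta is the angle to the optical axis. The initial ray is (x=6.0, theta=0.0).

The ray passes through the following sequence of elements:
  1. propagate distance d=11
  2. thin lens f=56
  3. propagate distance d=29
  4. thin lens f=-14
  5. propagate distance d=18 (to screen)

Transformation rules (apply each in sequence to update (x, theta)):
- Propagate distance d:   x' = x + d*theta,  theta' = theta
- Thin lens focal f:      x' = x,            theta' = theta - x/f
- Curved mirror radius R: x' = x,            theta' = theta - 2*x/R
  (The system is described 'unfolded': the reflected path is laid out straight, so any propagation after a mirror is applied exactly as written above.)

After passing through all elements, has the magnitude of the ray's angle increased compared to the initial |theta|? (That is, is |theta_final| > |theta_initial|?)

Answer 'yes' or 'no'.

Initial: x=6.0000 theta=0.0000
After 1 (propagate distance d=11): x=6.0000 theta=0.0000
After 2 (thin lens f=56): x=6.0000 theta=-3/28 (≈-0.1071)
After 3 (propagate distance d=29): x=81/28 (≈2.8929) theta=-3/28 (≈-0.1071)
After 4 (thin lens f=-14): x=81/28 (≈2.8929) theta=39/392 (≈0.0995)
After 5 (propagate distance d=18 (to screen)): x=459/98 (≈4.6837) theta=39/392 (≈0.0995)
|theta_initial|=0.0000 |theta_final|=39/392 (≈0.0995) -> increased

Answer: yes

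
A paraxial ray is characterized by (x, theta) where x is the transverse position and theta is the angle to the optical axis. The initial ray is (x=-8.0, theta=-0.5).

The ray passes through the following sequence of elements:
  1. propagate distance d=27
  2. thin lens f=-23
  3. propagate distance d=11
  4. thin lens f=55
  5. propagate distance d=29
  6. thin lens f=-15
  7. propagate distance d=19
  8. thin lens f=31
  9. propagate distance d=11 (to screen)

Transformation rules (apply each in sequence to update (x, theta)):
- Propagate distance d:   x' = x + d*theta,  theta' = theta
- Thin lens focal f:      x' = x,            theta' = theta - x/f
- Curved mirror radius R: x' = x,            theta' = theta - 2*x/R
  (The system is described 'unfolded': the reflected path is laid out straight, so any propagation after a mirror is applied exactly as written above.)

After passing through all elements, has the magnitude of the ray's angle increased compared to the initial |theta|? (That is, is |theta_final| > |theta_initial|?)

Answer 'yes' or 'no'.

Initial: x=-8.0000 theta=-0.5000
After 1 (propagate distance d=27): x=-21.5000 theta=-0.5000
After 2 (thin lens f=-23): x=-21.5000 theta=-33/23 (≈-1.4348)
After 3 (propagate distance d=11): x=-1715/46 (≈-37.2826) theta=-33/23 (≈-1.4348)
After 4 (thin lens f=55): x=-1715/46 (≈-37.2826) theta=-383/506 (≈-0.7569)
After 5 (propagate distance d=29): x=-14986/253 (≈-59.2332) theta=-383/506 (≈-0.7569)
After 6 (thin lens f=-15): x=-14986/253 (≈-59.2332) theta=-3247/690 (≈-4.7058)
After 7 (propagate distance d=19): x=-1128203/7590 (≈-148.6433) theta=-3247/690 (≈-4.7058)
After 8 (thin lens f=31): x=-1128203/7590 (≈-148.6433) theta=152/1705 (≈0.0891)
After 9 (propagate distance d=11 (to screen)): x=-34743557/235290 (≈-147.6627) theta=152/1705 (≈0.0891)
|theta_initial|=0.5000 |theta_final|=152/1705 (≈0.0891) -> not increased

Answer: no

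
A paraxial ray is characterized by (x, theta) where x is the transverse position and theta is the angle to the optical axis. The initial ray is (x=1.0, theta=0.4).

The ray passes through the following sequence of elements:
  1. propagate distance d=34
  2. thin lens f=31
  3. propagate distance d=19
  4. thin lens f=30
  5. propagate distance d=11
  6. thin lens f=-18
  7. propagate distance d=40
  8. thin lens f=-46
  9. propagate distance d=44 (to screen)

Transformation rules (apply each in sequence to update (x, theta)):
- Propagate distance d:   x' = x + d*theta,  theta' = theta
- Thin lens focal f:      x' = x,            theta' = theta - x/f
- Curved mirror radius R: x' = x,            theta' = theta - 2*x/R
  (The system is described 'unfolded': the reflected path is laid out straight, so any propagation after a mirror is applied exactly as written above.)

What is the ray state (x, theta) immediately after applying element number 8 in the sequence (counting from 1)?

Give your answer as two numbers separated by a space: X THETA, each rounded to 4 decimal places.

Answer: 4.0202 -0.0024

Derivation:
Initial: x=1.0000 theta=0.4000
After 1 (propagate distance d=34): x=14.6000 theta=0.4000
After 2 (thin lens f=31): x=14.6000 theta=-11/155 (≈-0.0710)
After 3 (propagate distance d=19): x=2054/155 (≈13.2516) theta=-11/155 (≈-0.0710)
After 4 (thin lens f=30): x=2054/155 (≈13.2516) theta=-1192/2325 (≈-0.5127)
After 5 (propagate distance d=11): x=17698/2325 (≈7.6120) theta=-1192/2325 (≈-0.5127)
After 6 (thin lens f=-18): x=17698/2325 (≈7.6120) theta=-1879/20925 (≈-0.0898)
After 7 (propagate distance d=40): x=84122/20925 (≈4.0202) theta=-1879/20925 (≈-0.0898)
After 8 (thin lens f=-46): x=84122/20925 (≈4.0202) theta=-1156/481275 (≈-0.0024)
Rounded to 4 decimal places: x = 4.0202, theta = -0.0024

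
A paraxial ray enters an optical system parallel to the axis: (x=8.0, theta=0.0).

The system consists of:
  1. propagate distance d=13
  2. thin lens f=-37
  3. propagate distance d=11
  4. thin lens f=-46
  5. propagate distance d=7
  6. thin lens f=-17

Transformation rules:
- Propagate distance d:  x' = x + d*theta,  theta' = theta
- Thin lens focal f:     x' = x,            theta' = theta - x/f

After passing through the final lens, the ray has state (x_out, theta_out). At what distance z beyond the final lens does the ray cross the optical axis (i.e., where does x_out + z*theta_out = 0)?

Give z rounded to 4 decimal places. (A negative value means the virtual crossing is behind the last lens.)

Initial: x=8.0000 theta=0.0000
After 1 (propagate distance d=13): x=8.0000 theta=0.0000
After 2 (thin lens f=-37): x=8.0000 theta=8/37 (≈0.2162)
After 3 (propagate distance d=11): x=384/37 (≈10.3784) theta=8/37 (≈0.2162)
After 4 (thin lens f=-46): x=384/37 (≈10.3784) theta=376/851 (≈0.4418)
After 5 (propagate distance d=7): x=11464/851 (≈13.4712) theta=376/851 (≈0.4418)
After 6 (thin lens f=-17): x=11464/851 (≈13.4712) theta=17856/14467 (≈1.2343)
z_focus = -x_out/theta_out = -(11464/851)/(17856/14467) = -24361/2232 ≈ -10.9144
Rounded to 4 decimal places: z = -10.9144

Answer: -10.9144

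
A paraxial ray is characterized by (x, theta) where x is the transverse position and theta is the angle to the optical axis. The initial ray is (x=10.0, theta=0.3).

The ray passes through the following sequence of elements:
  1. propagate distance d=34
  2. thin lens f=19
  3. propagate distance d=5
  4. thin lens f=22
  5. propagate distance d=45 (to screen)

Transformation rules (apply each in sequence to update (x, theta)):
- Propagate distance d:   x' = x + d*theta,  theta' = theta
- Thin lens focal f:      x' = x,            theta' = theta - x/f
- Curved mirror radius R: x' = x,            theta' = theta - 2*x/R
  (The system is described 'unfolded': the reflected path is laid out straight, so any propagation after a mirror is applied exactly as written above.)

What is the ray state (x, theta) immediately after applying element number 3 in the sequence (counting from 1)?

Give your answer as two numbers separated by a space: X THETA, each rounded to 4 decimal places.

Initial: x=10.0000 theta=0.3000
After 1 (propagate distance d=34): x=20.2000 theta=0.3000
After 2 (thin lens f=19): x=20.2000 theta=-29/38 (≈-0.7632)
After 3 (propagate distance d=5): x=3113/190 (≈16.3842) theta=-29/38 (≈-0.7632)
Rounded to 4 decimal places: x = 16.3842, theta = -0.7632

Answer: 16.3842 -0.7632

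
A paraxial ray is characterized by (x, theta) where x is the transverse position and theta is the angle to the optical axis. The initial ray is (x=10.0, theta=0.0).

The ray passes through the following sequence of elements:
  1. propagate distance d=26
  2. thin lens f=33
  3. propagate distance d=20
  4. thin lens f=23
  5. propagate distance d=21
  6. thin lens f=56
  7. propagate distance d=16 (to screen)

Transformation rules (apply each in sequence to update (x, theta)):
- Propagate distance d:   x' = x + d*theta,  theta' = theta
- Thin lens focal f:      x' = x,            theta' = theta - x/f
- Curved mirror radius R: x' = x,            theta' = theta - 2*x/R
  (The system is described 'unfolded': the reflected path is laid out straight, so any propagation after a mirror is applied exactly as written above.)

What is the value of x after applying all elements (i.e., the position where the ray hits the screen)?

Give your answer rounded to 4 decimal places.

Initial: x=10.0000 theta=0.0000
After 1 (propagate distance d=26): x=10.0000 theta=0.0000
After 2 (thin lens f=33): x=10.0000 theta=-10/33 (≈-0.3030)
After 3 (propagate distance d=20): x=130/33 (≈3.9394) theta=-10/33 (≈-0.3030)
After 4 (thin lens f=23): x=130/33 (≈3.9394) theta=-120/253 (≈-0.4743)
After 5 (propagate distance d=21): x=-4570/759 (≈-6.0211) theta=-120/253 (≈-0.4743)
After 6 (thin lens f=56): x=-4570/759 (≈-6.0211) theta=-7795/21252 (≈-0.3668)
After 7 (propagate distance d=16 (to screen)): x=-63170/5313 (≈-11.8897) theta=-7795/21252 (≈-0.3668)
Rounded to 4 decimal places: x = -11.8897

Answer: -11.8897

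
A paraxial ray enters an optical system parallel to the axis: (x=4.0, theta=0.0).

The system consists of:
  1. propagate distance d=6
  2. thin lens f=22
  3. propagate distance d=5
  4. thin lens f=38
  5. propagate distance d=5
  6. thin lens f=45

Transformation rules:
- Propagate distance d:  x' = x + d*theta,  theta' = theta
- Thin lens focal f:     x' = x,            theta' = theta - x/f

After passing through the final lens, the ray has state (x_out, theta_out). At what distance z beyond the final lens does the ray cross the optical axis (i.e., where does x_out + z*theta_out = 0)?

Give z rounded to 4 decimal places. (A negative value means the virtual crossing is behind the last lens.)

Answer: 5.8661

Derivation:
Initial: x=4.0000 theta=0.0000
After 1 (propagate distance d=6): x=4.0000 theta=0.0000
After 2 (thin lens f=22): x=4.0000 theta=-2/11 (≈-0.1818)
After 3 (propagate distance d=5): x=34/11 (≈3.0909) theta=-2/11 (≈-0.1818)
After 4 (thin lens f=38): x=34/11 (≈3.0909) theta=-5/19 (≈-0.2632)
After 5 (propagate distance d=5): x=371/209 (≈1.7751) theta=-5/19 (≈-0.2632)
After 6 (thin lens f=45): x=371/209 (≈1.7751) theta=-2846/9405 (≈-0.3026)
z_focus = -x_out/theta_out = -(371/209)/(-2846/9405) = 16695/2846 ≈ 5.8661
Rounded to 4 decimal places: z = 5.8661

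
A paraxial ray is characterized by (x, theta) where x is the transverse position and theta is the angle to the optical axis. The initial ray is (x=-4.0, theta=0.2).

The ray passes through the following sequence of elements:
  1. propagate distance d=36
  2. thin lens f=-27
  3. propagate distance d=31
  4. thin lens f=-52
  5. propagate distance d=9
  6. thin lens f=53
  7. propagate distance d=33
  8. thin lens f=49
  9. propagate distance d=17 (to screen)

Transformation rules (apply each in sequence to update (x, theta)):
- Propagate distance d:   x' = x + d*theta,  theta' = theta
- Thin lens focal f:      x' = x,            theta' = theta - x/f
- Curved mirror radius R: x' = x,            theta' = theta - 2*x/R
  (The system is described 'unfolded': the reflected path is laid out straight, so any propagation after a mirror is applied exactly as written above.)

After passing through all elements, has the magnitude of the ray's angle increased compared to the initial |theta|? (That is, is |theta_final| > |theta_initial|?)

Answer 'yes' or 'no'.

Initial: x=-4.0000 theta=0.2000
After 1 (propagate distance d=36): x=3.2000 theta=0.2000
After 2 (thin lens f=-27): x=3.2000 theta=43/135 (≈0.3185)
After 3 (propagate distance d=31): x=353/27 (≈13.0741) theta=43/135 (≈0.3185)
After 4 (thin lens f=-52): x=353/27 (≈13.0741) theta=4001/7020 (≈0.5699)
After 5 (propagate distance d=9): x=127789/7020 (≈18.2036) theta=4001/7020 (≈0.5699)
After 6 (thin lens f=53): x=127789/7020 (≈18.2036) theta=7022/31005 (≈0.2265)
After 7 (propagate distance d=33): x=9553529/372060 (≈25.6774) theta=7022/31005 (≈0.2265)
After 8 (thin lens f=49): x=9553529/372060 (≈25.6774) theta=-5424593/18230940 (≈-0.2975)
After 9 (propagate distance d=17 (to screen)): x=18795242/911547 (≈20.6191) theta=-5424593/18230940 (≈-0.2975)
|theta_initial|=0.2000 |theta_final|=5424593/18230940 (≈0.2975) -> increased

Answer: yes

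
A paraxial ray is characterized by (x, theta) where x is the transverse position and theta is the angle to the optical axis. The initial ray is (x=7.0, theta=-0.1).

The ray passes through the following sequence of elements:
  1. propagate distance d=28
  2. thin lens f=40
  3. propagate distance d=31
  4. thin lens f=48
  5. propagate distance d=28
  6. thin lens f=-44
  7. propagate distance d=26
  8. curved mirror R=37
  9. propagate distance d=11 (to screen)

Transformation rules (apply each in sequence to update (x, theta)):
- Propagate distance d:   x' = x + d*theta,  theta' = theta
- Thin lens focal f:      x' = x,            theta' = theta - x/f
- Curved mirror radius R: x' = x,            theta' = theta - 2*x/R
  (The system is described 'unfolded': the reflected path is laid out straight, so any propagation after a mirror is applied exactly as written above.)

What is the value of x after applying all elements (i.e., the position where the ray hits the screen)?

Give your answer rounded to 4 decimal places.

Initial: x=7.0000 theta=-0.1000
After 1 (propagate distance d=28): x=4.2000 theta=-0.1000
After 2 (thin lens f=40): x=4.2000 theta=-0.2050
After 3 (propagate distance d=31): x=-2.1550 theta=-0.2050
After 4 (thin lens f=48): x=-2.1550 theta=-1537/9600 (≈-0.1601)
After 5 (propagate distance d=28): x=-15931/2400 (≈-6.6379) theta=-1537/9600 (≈-0.1601)
After 6 (thin lens f=-44): x=-15931/2400 (≈-6.6379) theta=-5473/17600 (≈-0.3110)
After 7 (propagate distance d=26): x=-24293/1650 (≈-14.7230) theta=-5473/17600 (≈-0.3110)
After 8 (curved mirror R=37): x=-24293/1650 (≈-14.7230) theta=947249/1953600 (≈0.4849)
After 9 (propagate distance d=11 (to screen)): x=-6114391/651200 (≈-9.3894) theta=947249/1953600 (≈0.4849)
Rounded to 4 decimal places: x = -9.3894

Answer: -9.3894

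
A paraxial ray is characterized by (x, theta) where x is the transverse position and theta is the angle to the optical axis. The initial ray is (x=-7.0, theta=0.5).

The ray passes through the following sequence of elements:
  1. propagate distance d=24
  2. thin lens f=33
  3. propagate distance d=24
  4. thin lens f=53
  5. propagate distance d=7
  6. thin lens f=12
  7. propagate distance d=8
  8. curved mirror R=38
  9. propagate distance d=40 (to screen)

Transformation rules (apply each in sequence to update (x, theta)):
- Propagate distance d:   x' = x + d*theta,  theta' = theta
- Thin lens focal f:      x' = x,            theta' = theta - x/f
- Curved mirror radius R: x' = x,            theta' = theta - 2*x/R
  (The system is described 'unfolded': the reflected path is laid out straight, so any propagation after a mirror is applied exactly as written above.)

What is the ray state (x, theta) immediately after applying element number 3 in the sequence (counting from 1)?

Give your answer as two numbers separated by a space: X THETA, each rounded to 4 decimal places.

Answer: 13.3636 0.3485

Derivation:
Initial: x=-7.0000 theta=0.5000
After 1 (propagate distance d=24): x=5.0000 theta=0.5000
After 2 (thin lens f=33): x=5.0000 theta=23/66 (≈0.3485)
After 3 (propagate distance d=24): x=147/11 (≈13.3636) theta=23/66 (≈0.3485)
Rounded to 4 decimal places: x = 13.3636, theta = 0.3485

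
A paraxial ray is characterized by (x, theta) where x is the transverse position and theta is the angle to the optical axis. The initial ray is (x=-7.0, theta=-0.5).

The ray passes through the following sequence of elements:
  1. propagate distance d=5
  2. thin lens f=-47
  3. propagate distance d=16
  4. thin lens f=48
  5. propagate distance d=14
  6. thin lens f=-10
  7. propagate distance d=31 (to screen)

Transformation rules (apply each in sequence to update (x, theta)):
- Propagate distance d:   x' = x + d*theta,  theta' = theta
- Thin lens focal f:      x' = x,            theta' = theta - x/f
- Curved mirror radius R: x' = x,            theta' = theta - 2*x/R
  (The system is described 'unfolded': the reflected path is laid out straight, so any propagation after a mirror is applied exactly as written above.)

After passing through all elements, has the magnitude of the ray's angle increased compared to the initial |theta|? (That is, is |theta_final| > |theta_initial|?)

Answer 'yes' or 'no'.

Initial: x=-7.0000 theta=-0.5000
After 1 (propagate distance d=5): x=-9.5000 theta=-0.5000
After 2 (thin lens f=-47): x=-9.5000 theta=-33/47 (≈-0.7021)
After 3 (propagate distance d=16): x=-1949/94 (≈-20.7340) theta=-33/47 (≈-0.7021)
After 4 (thin lens f=48): x=-1949/94 (≈-20.7340) theta=-1219/4512 (≈-0.2702)
After 5 (propagate distance d=14): x=-55309/2256 (≈-24.5164) theta=-1219/4512 (≈-0.2702)
After 6 (thin lens f=-10): x=-55309/2256 (≈-24.5164) theta=-5117/1880 (≈-2.7218)
After 7 (propagate distance d=31 (to screen)): x=-1228307/11280 (≈-108.8925) theta=-5117/1880 (≈-2.7218)
|theta_initial|=0.5000 |theta_final|=5117/1880 (≈2.7218) -> increased

Answer: yes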